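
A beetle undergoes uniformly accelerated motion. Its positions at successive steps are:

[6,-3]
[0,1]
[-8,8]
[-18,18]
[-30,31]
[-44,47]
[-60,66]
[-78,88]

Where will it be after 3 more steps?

First differences are [-6,+4], [-8,+7], [-10,+10], [-12,+13], [-14,+16], [-16,+19], [-18,+22]; their common second difference is [-2,+3] (constant acceleration).
step 8: [-78,88] + [-20,+25] → [-98,113]
step 9: [-98,113] + [-22,+28] → [-120,141]
step 10: [-120,141] + [-24,+31] → [-144,172]

[-144,172]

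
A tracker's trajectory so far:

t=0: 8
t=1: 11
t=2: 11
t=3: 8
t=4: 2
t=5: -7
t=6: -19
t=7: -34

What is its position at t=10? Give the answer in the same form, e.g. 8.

First differences are +3, +0, -3, -6, -9, -12, -15; their common second difference is -3 (constant acceleration).
step 8: -34 − 18 → -52
step 9: -52 − 21 → -73
step 10: -73 − 24 → -97

-97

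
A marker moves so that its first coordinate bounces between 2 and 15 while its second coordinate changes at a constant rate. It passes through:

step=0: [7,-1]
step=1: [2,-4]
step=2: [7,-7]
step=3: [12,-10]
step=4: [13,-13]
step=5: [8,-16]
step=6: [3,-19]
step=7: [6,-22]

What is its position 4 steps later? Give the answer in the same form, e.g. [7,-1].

[4,-34]

The first coordinate travels 5 per step and bounces off the walls at 2 and 15.
  step 8: 6 → 11
  step 9: 11 → 14
  step 10: 14 → 9
  step 11: 9 → 4
The second coordinate changes by -3 each step: at step 11 it is -34.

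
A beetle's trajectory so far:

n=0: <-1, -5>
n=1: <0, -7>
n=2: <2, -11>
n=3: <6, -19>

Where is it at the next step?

<14, -35>

Step-to-step displacements: <+1, -2>, <+2, -4>, <+4, -8>; each is 2× the previous.
step 4: <6, -19> + <+8, -16> → <14, -35>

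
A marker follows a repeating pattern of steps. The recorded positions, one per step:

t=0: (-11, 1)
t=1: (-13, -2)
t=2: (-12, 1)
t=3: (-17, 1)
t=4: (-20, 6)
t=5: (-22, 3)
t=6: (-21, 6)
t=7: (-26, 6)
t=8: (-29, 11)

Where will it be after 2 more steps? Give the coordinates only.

The moves between consecutive positions are (-2, -3), (+1, +3), (-5, +0), (-3, +5), (-2, -3), (+1, +3), (-5, +0), (-3, +5); they repeat the 4-cycle [(-2, -3), (+1, +3), (-5, +0), (-3, +5)].
step 9: apply (-2, -3) → (-31, 8)
step 10: apply (+1, +3) → (-30, 11)

(-30, 11)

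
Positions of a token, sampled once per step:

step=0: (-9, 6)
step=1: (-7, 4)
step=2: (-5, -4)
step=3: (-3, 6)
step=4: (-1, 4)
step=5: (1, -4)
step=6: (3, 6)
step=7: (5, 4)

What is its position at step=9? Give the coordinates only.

The first coordinate changes by +2 each step, so at step 9 it is -9 + 9·(2) = 9.
The second coordinate repeats the cycle [6, 4, -4] with period 3; step 9 mod 3 = 0, giving 6.

(9, 6)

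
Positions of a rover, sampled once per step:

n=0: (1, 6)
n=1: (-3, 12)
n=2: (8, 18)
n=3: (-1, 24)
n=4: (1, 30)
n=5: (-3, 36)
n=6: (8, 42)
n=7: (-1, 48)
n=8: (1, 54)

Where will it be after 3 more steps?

(-1, 72)

The first coordinate repeats the cycle [1, -3, 8, -1] with period 4; step 11 mod 4 = 3, giving -1.
The second coordinate changes by +6 each step, so at step 11 it is 6 + 11·(6) = 72.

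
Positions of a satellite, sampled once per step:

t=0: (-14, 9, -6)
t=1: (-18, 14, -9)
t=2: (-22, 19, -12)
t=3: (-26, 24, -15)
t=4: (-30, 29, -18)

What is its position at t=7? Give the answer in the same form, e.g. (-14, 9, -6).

Each step adds (-4, +5, -3) to the position.
step 5: (-30, 29, -18) + (-4, +5, -3) → (-34, 34, -21)
step 6: (-34, 34, -21) + (-4, +5, -3) → (-38, 39, -24)
step 7: (-38, 39, -24) + (-4, +5, -3) → (-42, 44, -27)

(-42, 44, -27)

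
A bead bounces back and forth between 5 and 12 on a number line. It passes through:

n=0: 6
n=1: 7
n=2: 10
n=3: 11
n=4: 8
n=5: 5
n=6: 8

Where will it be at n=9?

The value reflects between 5 and 12, moving 3 per step.
  step 7: 8 → 11
  step 8: 11 → 10
  step 9: 10 → 7

7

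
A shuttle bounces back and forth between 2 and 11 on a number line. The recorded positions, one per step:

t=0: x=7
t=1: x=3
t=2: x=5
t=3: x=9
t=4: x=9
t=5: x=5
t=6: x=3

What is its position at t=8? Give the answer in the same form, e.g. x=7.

The value reflects between 2 and 11, moving 4 per step.
  step 7: 3 → 7
  step 8: 7 → 11

x=11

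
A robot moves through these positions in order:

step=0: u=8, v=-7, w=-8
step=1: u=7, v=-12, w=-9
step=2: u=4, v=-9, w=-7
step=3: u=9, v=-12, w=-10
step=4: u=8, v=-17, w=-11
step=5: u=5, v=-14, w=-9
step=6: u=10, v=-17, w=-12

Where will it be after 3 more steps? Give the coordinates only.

The moves between consecutive positions are (-1, -5, -1), (-3, +3, +2), (+5, -3, -3), (-1, -5, -1), (-3, +3, +2), (+5, -3, -3); they repeat the 3-cycle [(-1, -5, -1), (-3, +3, +2), (+5, -3, -3)].
step 7: apply (-1, -5, -1) → u=9, v=-22, w=-13
step 8: apply (-3, +3, +2) → u=6, v=-19, w=-11
step 9: apply (+5, -3, -3) → u=11, v=-22, w=-14

u=11, v=-22, w=-14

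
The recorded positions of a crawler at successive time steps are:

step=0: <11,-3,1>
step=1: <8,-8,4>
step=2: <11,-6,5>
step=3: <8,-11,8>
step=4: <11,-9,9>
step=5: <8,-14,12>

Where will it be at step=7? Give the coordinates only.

<8,-17,16>

Step-to-step displacements: <-3,-5,+3>, <+3,+2,+1>, <-3,-5,+3>, <+3,+2,+1>, <-3,-5,+3> — a repeating cycle of length 2.
step 6: apply <+3,+2,+1> → <11,-12,13>
step 7: apply <-3,-5,+3> → <8,-17,16>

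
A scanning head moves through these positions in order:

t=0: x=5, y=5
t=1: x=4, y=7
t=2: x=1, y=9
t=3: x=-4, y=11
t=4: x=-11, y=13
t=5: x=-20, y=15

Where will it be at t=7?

Taking differences between consecutive positions: (-1, +2), (-3, +2), (-5, +2), (-7, +2), (-9, +2). These grow by (-2, +0) each step.
step 6: x=-20, y=15 + (-11, +2) → x=-31, y=17
step 7: x=-31, y=17 + (-13, +2) → x=-44, y=19

x=-44, y=19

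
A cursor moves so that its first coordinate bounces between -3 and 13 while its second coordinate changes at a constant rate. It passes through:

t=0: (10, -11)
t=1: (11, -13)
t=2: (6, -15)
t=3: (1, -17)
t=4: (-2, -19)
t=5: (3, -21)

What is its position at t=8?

(8, -27)

The first coordinate reflects between -3 and 13, moving 5 per step.
  step 6: 3 → 8
  step 7: 8 → 13
  step 8: 13 → 8
The second coordinate changes by -2 each step: at step 8 it is -27.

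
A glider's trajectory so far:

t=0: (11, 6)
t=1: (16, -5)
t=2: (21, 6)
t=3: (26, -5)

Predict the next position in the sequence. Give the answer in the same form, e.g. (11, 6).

First: linear, +5 per step → 31 at step 4.
Second: cycles through 6, -5 every 2 steps. Step 4 lands at position 0 of the cycle → 6.

(31, 6)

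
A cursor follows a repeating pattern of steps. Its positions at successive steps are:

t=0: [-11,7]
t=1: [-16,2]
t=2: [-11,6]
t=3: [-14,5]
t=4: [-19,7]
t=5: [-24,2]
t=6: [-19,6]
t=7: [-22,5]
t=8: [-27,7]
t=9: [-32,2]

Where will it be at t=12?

[-35,7]

Step-to-step displacements: [-5,-5], [+5,+4], [-3,-1], [-5,+2], [-5,-5], [+5,+4], [-3,-1], [-5,+2], [-5,-5] — a repeating cycle of length 4.
step 10: apply [+5,+4] → [-27,6]
step 11: apply [-3,-1] → [-30,5]
step 12: apply [-5,+2] → [-35,7]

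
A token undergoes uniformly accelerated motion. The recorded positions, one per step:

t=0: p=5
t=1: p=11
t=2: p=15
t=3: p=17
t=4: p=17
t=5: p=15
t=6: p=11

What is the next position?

p=5

First differences are +6, +4, +2, +0, -2, -4; their common second difference is -2 (constant acceleration).
step 7: 11 − 6 → p=5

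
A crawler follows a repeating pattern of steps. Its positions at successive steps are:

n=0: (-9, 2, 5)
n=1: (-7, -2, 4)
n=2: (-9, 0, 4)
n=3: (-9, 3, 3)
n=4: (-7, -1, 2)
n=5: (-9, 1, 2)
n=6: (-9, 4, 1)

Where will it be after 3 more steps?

Differencing gives (+2, -4, -1), (-2, +2, +0), (+0, +3, -1), (+2, -4, -1), (-2, +2, +0), (+0, +3, -1). This is the pattern (+2, -4, -1), (-2, +2, +0), (+0, +3, -1) repeated.
step 7: apply (+2, -4, -1) → (-7, 0, 0)
step 8: apply (-2, +2, +0) → (-9, 2, 0)
step 9: apply (+0, +3, -1) → (-9, 5, -1)

(-9, 5, -1)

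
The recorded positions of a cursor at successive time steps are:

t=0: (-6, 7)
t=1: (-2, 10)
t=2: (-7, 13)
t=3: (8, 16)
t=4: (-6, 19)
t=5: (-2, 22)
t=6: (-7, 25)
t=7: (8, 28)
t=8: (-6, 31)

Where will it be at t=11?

First: cycles through -6, -2, -7, 8 every 4 steps. Step 11 lands at position 3 of the cycle → 8.
Second: linear, +3 per step → 40 at step 11.

(8, 40)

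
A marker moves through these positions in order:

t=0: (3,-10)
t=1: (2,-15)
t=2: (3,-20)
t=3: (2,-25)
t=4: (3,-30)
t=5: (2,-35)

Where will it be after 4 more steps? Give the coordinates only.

(2,-55)

The first coordinate repeats the cycle [3, 2] with period 2; step 9 mod 2 = 1, giving 2.
The second coordinate changes by -5 each step, so at step 9 it is -10 + 9·(-5) = -55.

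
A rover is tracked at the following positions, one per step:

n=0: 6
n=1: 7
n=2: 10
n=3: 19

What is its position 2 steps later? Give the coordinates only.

Step-to-step displacements: +1, +3, +9; each is 3× the previous.
step 4: 19 + 27 → 46
step 5: 46 + 81 → 127

127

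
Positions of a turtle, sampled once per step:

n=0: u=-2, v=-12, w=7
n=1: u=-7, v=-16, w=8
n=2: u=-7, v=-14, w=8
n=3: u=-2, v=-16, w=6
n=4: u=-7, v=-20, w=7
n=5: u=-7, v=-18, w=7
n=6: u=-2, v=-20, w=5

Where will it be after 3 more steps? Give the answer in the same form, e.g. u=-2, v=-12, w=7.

Differencing gives (-5, -4, +1), (+0, +2, +0), (+5, -2, -2), (-5, -4, +1), (+0, +2, +0), (+5, -2, -2). This is the pattern (-5, -4, +1), (+0, +2, +0), (+5, -2, -2) repeated.
step 7: apply (-5, -4, +1) → u=-7, v=-24, w=6
step 8: apply (+0, +2, +0) → u=-7, v=-22, w=6
step 9: apply (+5, -2, -2) → u=-2, v=-24, w=4

u=-2, v=-24, w=4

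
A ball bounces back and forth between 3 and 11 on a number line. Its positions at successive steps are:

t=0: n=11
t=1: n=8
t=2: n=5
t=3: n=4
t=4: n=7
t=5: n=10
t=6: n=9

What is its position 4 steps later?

n=9

The value travels 3 per step and bounces off the walls at 3 and 11.
  step 7: 9 → 6
  step 8: 6 → 3
  step 9: 3 → 6
  step 10: 6 → 9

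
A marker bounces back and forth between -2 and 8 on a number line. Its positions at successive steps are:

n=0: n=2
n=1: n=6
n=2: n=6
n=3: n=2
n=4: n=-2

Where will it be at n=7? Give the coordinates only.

n=6

The value reflects between -2 and 8, moving 4 per step.
  step 5: -2 → 2
  step 6: 2 → 6
  step 7: 6 → 6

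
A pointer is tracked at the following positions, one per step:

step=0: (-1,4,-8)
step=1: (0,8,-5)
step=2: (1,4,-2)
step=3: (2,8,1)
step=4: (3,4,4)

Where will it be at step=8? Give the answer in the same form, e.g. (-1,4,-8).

(7,4,16)

The first coordinate changes by +1 each step, so at step 8 it is -1 + 8·(1) = 7.
The second coordinate repeats the cycle [4, 8] with period 2; step 8 mod 2 = 0, giving 4.
The third coordinate changes by +3 each step, so at step 8 it is -8 + 8·(3) = 16.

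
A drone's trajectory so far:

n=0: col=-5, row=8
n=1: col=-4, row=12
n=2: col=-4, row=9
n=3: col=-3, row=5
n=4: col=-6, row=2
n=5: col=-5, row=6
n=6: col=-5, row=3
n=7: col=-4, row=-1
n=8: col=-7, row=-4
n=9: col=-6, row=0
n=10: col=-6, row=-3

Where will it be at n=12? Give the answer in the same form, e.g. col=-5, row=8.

col=-8, row=-10

Step-to-step displacements: (+1, +4), (+0, -3), (+1, -4), (-3, -3), (+1, +4), (+0, -3), (+1, -4), (-3, -3), (+1, +4), (+0, -3) — a repeating cycle of length 4.
step 11: apply (+1, -4) → col=-5, row=-7
step 12: apply (-3, -3) → col=-8, row=-10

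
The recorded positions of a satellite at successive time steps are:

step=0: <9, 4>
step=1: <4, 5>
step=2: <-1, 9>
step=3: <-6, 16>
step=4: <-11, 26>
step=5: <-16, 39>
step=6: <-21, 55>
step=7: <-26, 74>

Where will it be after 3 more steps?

<-41, 149>

Taking differences between consecutive positions: <-5, +1>, <-5, +4>, <-5, +7>, <-5, +10>, <-5, +13>, <-5, +16>, <-5, +19>. These grow by <+0, +3> each step.
step 8: <-26, 74> + <-5, +22> → <-31, 96>
step 9: <-31, 96> + <-5, +25> → <-36, 121>
step 10: <-36, 121> + <-5, +28> → <-41, 149>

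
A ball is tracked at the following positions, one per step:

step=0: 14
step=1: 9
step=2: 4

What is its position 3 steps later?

Constant displacement of -5 per step.
step 3: 4 − 5 → -1
step 4: -1 − 5 → -6
step 5: -6 − 5 → -11

-11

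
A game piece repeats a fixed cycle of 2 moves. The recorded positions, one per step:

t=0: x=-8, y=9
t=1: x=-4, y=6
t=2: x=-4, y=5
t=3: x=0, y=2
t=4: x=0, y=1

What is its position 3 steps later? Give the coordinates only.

The moves between consecutive positions are (+4,-3), (+0,-1), (+4,-3), (+0,-1); they repeat the 2-cycle [(+4,-3), (+0,-1)].
step 5: apply (+4,-3) → x=4, y=-2
step 6: apply (+0,-1) → x=4, y=-3
step 7: apply (+4,-3) → x=8, y=-6

x=8, y=-6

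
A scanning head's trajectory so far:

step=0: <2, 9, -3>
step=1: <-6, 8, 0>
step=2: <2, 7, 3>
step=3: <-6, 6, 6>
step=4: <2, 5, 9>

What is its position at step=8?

<2, 1, 21>

The first coordinate repeats the cycle [2, -6] with period 2; step 8 mod 2 = 0, giving 2.
The second coordinate changes by -1 each step, so at step 8 it is 9 + 8·(-1) = 1.
The third coordinate changes by +3 each step, so at step 8 it is -3 + 8·(3) = 21.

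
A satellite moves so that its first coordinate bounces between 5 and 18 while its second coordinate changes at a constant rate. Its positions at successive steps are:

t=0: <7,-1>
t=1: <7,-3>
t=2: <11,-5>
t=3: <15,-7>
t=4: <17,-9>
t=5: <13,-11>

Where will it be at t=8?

<9,-17>

The first coordinate travels 4 per step and bounces off the walls at 5 and 18.
  step 6: 13 → 9
  step 7: 9 → 5
  step 8: 5 → 9
The second coordinate changes by -2 each step: at step 8 it is -17.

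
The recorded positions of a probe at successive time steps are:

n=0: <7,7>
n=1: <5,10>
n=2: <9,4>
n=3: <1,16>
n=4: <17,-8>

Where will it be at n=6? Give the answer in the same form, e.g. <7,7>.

<49,-56>

Step-to-step displacements: <-2,+3>, <+4,-6>, <-8,+12>, <+16,-24>; each is -2× the previous.
step 5: <17,-8> + <-32,+48> → <-15,40>
step 6: <-15,40> + <+64,-96> → <49,-56>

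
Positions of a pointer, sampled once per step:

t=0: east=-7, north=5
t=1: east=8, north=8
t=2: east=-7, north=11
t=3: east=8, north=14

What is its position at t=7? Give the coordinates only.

east=8, north=26

The east coordinate repeats the cycle [-7, 8] with period 2; step 7 mod 2 = 1, giving 8.
The north coordinate changes by +3 each step, so at step 7 it is 5 + 7·(3) = 26.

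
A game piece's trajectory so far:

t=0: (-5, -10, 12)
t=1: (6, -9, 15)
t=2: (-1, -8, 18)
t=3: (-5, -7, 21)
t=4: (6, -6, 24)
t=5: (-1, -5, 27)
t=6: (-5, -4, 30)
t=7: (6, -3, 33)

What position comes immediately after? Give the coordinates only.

First: cycles through -5, 6, -1 every 3 steps. Step 8 lands at position 2 of the cycle → -1.
Second: linear, +1 per step → -2 at step 8.
Third: linear, +3 per step → 36 at step 8.

(-1, -2, 36)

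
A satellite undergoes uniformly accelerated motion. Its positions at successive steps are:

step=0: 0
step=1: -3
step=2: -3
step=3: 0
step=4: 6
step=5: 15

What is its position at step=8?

Successive displacements: -3, +0, +3, +6, +9 — each changes by +3.
step 6: 15 + 12 → 27
step 7: 27 + 15 → 42
step 8: 42 + 18 → 60

60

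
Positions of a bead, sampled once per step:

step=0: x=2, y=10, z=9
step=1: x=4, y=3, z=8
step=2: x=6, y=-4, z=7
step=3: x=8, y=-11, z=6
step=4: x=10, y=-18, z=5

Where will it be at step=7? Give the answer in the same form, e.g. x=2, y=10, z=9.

The position changes by (+2,-7,-1) every step.
step 5: x=10, y=-18, z=5 + (+2,-7,-1) → x=12, y=-25, z=4
step 6: x=12, y=-25, z=4 + (+2,-7,-1) → x=14, y=-32, z=3
step 7: x=14, y=-32, z=3 + (+2,-7,-1) → x=16, y=-39, z=2

x=16, y=-39, z=2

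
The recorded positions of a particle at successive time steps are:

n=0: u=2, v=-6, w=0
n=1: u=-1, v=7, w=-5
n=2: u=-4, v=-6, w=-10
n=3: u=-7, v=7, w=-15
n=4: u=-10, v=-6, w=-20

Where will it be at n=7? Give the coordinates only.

The u coordinate changes by -3 each step, so at step 7 it is 2 + 7·(-3) = -19.
The v coordinate repeats the cycle [-6, 7] with period 2; step 7 mod 2 = 1, giving 7.
The w coordinate changes by -5 each step, so at step 7 it is 0 + 7·(-5) = -35.

u=-19, v=7, w=-35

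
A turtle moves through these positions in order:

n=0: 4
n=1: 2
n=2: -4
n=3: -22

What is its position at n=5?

-238

The jumps are -2, -6, -18 — a geometric progression with ratio 3.
step 4: -22 − 54 → -76
step 5: -76 − 162 → -238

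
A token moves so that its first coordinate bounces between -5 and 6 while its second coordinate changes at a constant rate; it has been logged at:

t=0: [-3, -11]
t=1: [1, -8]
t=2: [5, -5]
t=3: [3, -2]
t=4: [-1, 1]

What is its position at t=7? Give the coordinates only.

[3, 10]

The first coordinate reflects between -5 and 6, moving 4 per step.
  step 5: -1 → -5
  step 6: -5 → -1
  step 7: -1 → 3
The second coordinate changes by +3 each step: at step 7 it is 10.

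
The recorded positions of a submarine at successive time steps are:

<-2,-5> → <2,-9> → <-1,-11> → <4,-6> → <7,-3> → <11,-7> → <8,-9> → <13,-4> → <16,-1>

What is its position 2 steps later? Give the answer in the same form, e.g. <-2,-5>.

The moves between consecutive positions are <+4,-4>, <-3,-2>, <+5,+5>, <+3,+3>, <+4,-4>, <-3,-2>, <+5,+5>, <+3,+3>; they repeat the 4-cycle [<+4,-4>, <-3,-2>, <+5,+5>, <+3,+3>].
step 9: apply <+4,-4> → <20,-5>
step 10: apply <-3,-2> → <17,-7>

<17,-7>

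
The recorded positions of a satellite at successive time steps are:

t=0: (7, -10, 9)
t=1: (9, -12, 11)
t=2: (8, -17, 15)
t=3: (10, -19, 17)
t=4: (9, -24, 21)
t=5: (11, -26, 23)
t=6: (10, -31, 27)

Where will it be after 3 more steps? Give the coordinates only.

Differencing gives (+2, -2, +2), (-1, -5, +4), (+2, -2, +2), (-1, -5, +4), (+2, -2, +2), (-1, -5, +4). This is the pattern (+2, -2, +2), (-1, -5, +4) repeated.
step 7: apply (+2, -2, +2) → (12, -33, 29)
step 8: apply (-1, -5, +4) → (11, -38, 33)
step 9: apply (+2, -2, +2) → (13, -40, 35)

(13, -40, 35)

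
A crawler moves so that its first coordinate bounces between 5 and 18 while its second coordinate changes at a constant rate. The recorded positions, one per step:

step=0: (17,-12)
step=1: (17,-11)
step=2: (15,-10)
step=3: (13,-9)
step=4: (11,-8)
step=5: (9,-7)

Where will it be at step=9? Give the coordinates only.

The first coordinate travels 2 per step and bounces off the walls at 5 and 18.
  step 6: 9 → 7
  step 7: 7 → 5
  step 8: 5 → 7
  step 9: 7 → 9
The second coordinate changes by +1 each step: at step 9 it is -3.

(9,-3)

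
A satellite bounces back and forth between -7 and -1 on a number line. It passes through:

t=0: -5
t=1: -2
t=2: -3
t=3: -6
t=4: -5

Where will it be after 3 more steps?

The value travels 3 per step and bounces off the walls at -7 and -1.
  step 5: -5 → -2
  step 6: -2 → -3
  step 7: -3 → -6

-6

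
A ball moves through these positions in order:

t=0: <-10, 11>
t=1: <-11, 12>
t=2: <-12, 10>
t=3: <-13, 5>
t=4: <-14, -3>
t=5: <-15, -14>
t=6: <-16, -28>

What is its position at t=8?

<-18, -65>

First differences are <-1, +1>, <-1, -2>, <-1, -5>, <-1, -8>, <-1, -11>, <-1, -14>; their common second difference is <+0, -3> (constant acceleration).
step 7: <-16, -28> + <-1, -17> → <-17, -45>
step 8: <-17, -45> + <-1, -20> → <-18, -65>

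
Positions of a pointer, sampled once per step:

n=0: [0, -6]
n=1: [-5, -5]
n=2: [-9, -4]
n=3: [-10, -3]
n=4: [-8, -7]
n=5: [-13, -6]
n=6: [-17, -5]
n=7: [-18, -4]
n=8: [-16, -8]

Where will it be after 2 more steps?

[-25, -6]

Step-to-step displacements: [-5, +1], [-4, +1], [-1, +1], [+2, -4], [-5, +1], [-4, +1], [-1, +1], [+2, -4] — a repeating cycle of length 4.
step 9: apply [-5, +1] → [-21, -7]
step 10: apply [-4, +1] → [-25, -6]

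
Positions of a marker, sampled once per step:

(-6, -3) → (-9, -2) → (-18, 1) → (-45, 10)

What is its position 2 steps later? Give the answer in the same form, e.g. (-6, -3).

The jumps are (-3, +1), (-9, +3), (-27, +9) — a geometric progression with ratio 3.
step 4: (-45, 10) + (-81, +27) → (-126, 37)
step 5: (-126, 37) + (-243, +81) → (-369, 118)

(-369, 118)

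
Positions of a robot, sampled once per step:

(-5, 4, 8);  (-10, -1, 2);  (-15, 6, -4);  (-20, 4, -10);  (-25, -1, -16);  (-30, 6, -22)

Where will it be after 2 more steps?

(-40, -1, -34)

First: linear, -5 per step → -40 at step 7.
Second: cycles through 4, -1, 6 every 3 steps. Step 7 lands at position 1 of the cycle → -1.
Third: linear, -6 per step → -34 at step 7.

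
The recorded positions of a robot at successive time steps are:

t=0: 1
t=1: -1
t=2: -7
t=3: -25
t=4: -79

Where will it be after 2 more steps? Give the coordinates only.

-727

Consecutive displacements -2, -6, -18, -54 scale by a factor of 3 each step.
step 5: -79 − 162 → -241
step 6: -241 − 486 → -727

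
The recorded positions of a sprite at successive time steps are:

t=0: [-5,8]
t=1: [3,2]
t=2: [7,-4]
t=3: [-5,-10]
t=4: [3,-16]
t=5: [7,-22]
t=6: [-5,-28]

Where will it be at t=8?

First: cycles through -5, 3, 7 every 3 steps. Step 8 lands at position 2 of the cycle → 7.
Second: linear, -6 per step → -40 at step 8.

[7,-40]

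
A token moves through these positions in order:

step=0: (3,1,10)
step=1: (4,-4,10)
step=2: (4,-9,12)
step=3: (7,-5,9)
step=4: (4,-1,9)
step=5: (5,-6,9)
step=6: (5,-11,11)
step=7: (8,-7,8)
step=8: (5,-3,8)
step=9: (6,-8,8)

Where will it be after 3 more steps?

Step-to-step displacements: (+1,-5,+0), (+0,-5,+2), (+3,+4,-3), (-3,+4,+0), (+1,-5,+0), (+0,-5,+2), (+3,+4,-3), (-3,+4,+0), (+1,-5,+0) — a repeating cycle of length 4.
step 10: apply (+0,-5,+2) → (6,-13,10)
step 11: apply (+3,+4,-3) → (9,-9,7)
step 12: apply (-3,+4,+0) → (6,-5,7)

(6,-5,7)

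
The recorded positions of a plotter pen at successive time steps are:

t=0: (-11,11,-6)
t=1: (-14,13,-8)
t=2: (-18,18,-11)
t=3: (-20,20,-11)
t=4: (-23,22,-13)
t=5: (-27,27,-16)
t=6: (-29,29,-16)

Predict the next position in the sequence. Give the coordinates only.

(-32,31,-18)

Step-to-step displacements: (-3,+2,-2), (-4,+5,-3), (-2,+2,+0), (-3,+2,-2), (-4,+5,-3), (-2,+2,+0) — a repeating cycle of length 3.
step 7: apply (-3,+2,-2) → (-32,31,-18)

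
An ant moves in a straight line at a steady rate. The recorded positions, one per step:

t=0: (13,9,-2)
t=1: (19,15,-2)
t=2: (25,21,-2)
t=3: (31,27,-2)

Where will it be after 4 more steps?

Constant displacement of (+6,+6,+0) per step.
step 4: (31,27,-2) + (+6,+6,+0) → (37,33,-2)
step 5: (37,33,-2) + (+6,+6,+0) → (43,39,-2)
step 6: (43,39,-2) + (+6,+6,+0) → (49,45,-2)
step 7: (49,45,-2) + (+6,+6,+0) → (55,51,-2)

(55,51,-2)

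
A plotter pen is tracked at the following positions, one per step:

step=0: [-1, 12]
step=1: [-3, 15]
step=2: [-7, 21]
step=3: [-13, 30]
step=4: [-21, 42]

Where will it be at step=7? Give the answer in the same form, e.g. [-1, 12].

Successive displacements: [-2, +3], [-4, +6], [-6, +9], [-8, +12] — each changes by [-2, +3].
step 5: [-21, 42] + [-10, +15] → [-31, 57]
step 6: [-31, 57] + [-12, +18] → [-43, 75]
step 7: [-43, 75] + [-14, +21] → [-57, 96]

[-57, 96]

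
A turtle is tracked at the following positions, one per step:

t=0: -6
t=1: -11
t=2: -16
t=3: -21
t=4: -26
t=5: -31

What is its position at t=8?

Constant displacement of -5 per step.
step 6: -31 − 5 → -36
step 7: -36 − 5 → -41
step 8: -41 − 5 → -46

-46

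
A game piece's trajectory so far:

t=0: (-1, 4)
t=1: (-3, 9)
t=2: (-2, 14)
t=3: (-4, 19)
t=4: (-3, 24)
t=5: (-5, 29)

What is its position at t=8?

(-5, 44)

Step-to-step displacements: (-2, +5), (+1, +5), (-2, +5), (+1, +5), (-2, +5) — a repeating cycle of length 2.
step 6: apply (+1, +5) → (-4, 34)
step 7: apply (-2, +5) → (-6, 39)
step 8: apply (+1, +5) → (-5, 44)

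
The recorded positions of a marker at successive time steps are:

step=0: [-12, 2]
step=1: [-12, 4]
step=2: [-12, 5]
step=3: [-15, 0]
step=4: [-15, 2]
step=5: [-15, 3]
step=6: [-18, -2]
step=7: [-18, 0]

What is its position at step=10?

Differencing gives [+0, +2], [+0, +1], [-3, -5], [+0, +2], [+0, +1], [-3, -5], [+0, +2]. This is the pattern [+0, +2], [+0, +1], [-3, -5] repeated.
step 8: apply [+0, +1] → [-18, 1]
step 9: apply [-3, -5] → [-21, -4]
step 10: apply [+0, +2] → [-21, -2]

[-21, -2]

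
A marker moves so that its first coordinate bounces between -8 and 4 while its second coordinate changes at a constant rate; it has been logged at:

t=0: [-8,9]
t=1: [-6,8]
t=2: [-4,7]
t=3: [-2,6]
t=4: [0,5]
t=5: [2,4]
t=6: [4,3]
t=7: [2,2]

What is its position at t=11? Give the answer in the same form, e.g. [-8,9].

[-6,-2]

The first coordinate reflects between -8 and 4, moving 2 per step.
  step 8: 2 → 0
  step 9: 0 → -2
  step 10: -2 → -4
  step 11: -4 → -6
The second coordinate changes by -1 each step: at step 11 it is -2.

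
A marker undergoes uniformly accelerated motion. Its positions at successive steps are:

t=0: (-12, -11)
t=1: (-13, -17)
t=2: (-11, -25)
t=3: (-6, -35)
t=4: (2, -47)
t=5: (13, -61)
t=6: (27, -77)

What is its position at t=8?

(64, -115)

Successive displacements: (-1, -6), (+2, -8), (+5, -10), (+8, -12), (+11, -14), (+14, -16) — each changes by (+3, -2).
step 7: (27, -77) + (+17, -18) → (44, -95)
step 8: (44, -95) + (+20, -20) → (64, -115)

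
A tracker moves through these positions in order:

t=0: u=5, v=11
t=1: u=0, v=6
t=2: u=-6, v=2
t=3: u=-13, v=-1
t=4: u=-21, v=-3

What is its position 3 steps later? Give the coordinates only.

First differences are (-5, -5), (-6, -4), (-7, -3), (-8, -2); their common second difference is (-1, +1) (constant acceleration).
step 5: u=-21, v=-3 + (-9, -1) → u=-30, v=-4
step 6: u=-30, v=-4 + (-10, +0) → u=-40, v=-4
step 7: u=-40, v=-4 + (-11, +1) → u=-51, v=-3

u=-51, v=-3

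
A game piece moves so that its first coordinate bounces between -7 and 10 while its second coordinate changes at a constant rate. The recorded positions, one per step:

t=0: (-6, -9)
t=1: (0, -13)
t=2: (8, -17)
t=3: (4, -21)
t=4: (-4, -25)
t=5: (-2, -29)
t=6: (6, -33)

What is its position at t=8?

(-2, -41)

The first coordinate travels 8 per step and bounces off the walls at -7 and 10.
  step 7: 6 → 6
  step 8: 6 → -2
The second coordinate changes by -4 each step: at step 8 it is -41.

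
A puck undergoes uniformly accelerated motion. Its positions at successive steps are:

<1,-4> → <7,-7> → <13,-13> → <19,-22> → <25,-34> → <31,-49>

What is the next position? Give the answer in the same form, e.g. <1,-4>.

Taking differences between consecutive positions: <+6,-3>, <+6,-6>, <+6,-9>, <+6,-12>, <+6,-15>. These grow by <+0,-3> each step.
step 6: <31,-49> + <+6,-18> → <37,-67>

<37,-67>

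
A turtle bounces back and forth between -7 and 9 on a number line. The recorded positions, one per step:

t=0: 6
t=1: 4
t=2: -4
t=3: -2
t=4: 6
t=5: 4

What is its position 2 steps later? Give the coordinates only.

-2

The value reflects between -7 and 9, moving 8 per step.
  step 6: 4 → -4
  step 7: -4 → -2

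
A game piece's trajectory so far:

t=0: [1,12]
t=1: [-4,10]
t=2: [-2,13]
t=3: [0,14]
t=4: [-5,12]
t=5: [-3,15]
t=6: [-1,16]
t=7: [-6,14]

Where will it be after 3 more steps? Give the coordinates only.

[-7,16]

Differencing gives [-5,-2], [+2,+3], [+2,+1], [-5,-2], [+2,+3], [+2,+1], [-5,-2]. This is the pattern [-5,-2], [+2,+3], [+2,+1] repeated.
step 8: apply [+2,+3] → [-4,17]
step 9: apply [+2,+1] → [-2,18]
step 10: apply [-5,-2] → [-7,16]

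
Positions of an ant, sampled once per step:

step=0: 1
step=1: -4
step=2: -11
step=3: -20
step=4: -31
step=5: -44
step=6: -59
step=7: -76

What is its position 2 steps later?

Taking differences between consecutive positions: -5, -7, -9, -11, -13, -15, -17. These grow by -2 each step.
step 8: -76 − 19 → -95
step 9: -95 − 21 → -116

-116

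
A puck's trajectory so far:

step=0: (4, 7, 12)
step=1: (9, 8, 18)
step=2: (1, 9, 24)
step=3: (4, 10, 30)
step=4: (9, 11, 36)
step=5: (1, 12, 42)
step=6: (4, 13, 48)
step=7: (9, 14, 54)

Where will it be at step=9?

The first coordinate repeats the cycle [4, 9, 1] with period 3; step 9 mod 3 = 0, giving 4.
The second coordinate changes by +1 each step, so at step 9 it is 7 + 9·(1) = 16.
The third coordinate changes by +6 each step, so at step 9 it is 12 + 9·(6) = 66.

(4, 16, 66)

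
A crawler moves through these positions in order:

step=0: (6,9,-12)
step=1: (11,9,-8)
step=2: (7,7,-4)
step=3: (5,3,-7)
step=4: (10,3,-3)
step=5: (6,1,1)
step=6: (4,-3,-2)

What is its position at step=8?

Differencing gives (+5,+0,+4), (-4,-2,+4), (-2,-4,-3), (+5,+0,+4), (-4,-2,+4), (-2,-4,-3). This is the pattern (+5,+0,+4), (-4,-2,+4), (-2,-4,-3) repeated.
step 7: apply (+5,+0,+4) → (9,-3,2)
step 8: apply (-4,-2,+4) → (5,-5,6)

(5,-5,6)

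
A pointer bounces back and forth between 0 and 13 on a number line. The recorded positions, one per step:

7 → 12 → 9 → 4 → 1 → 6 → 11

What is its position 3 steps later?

0

The value reflects between 0 and 13, moving 5 per step.
  step 7: 11 → 10
  step 8: 10 → 5
  step 9: 5 → 0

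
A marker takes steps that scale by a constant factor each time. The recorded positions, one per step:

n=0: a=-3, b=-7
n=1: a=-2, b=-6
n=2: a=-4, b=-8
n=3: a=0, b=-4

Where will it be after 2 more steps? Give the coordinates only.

Step-to-step displacements: (+1, +1), (-2, -2), (+4, +4); each is -2× the previous.
step 4: a=0, b=-4 + (-8, -8) → a=-8, b=-12
step 5: a=-8, b=-12 + (+16, +16) → a=8, b=4

a=8, b=4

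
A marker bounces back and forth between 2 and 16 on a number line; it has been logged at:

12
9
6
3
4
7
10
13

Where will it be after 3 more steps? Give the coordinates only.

10

The value travels 3 per step and bounces off the walls at 2 and 16.
  step 8: 13 → 16
  step 9: 16 → 13
  step 10: 13 → 10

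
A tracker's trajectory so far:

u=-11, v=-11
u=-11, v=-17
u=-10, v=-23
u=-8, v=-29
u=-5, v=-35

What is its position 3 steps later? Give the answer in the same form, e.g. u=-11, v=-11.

u=10, v=-53

First differences are (+0,-6), (+1,-6), (+2,-6), (+3,-6); their common second difference is (+1,+0) (constant acceleration).
step 5: u=-5, v=-35 + (+4,-6) → u=-1, v=-41
step 6: u=-1, v=-41 + (+5,-6) → u=4, v=-47
step 7: u=4, v=-47 + (+6,-6) → u=10, v=-53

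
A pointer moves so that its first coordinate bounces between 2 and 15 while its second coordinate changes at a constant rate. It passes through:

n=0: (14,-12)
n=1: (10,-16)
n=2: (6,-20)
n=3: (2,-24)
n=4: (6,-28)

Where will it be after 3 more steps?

(12,-40)

The first coordinate travels 4 per step and bounces off the walls at 2 and 15.
  step 5: 6 → 10
  step 6: 10 → 14
  step 7: 14 → 12
The second coordinate changes by -4 each step: at step 7 it is -40.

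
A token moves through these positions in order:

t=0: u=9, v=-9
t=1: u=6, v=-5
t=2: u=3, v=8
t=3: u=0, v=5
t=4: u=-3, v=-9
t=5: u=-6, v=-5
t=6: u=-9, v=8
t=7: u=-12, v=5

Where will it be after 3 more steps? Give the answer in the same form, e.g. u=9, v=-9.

The u coordinate changes by -3 each step, so at step 10 it is 9 + 10·(-3) = -21.
The v coordinate repeats the cycle [-9, -5, 8, 5] with period 4; step 10 mod 4 = 2, giving 8.

u=-21, v=8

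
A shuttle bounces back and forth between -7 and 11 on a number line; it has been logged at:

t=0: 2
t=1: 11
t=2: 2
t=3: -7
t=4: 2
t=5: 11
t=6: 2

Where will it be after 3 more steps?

The value travels 9 per step and bounces off the walls at -7 and 11.
  step 7: 2 → -7
  step 8: -7 → 2
  step 9: 2 → 11

11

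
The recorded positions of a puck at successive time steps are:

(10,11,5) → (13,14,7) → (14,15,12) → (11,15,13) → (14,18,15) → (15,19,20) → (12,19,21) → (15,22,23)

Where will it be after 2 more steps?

Differencing gives (+3,+3,+2), (+1,+1,+5), (-3,+0,+1), (+3,+3,+2), (+1,+1,+5), (-3,+0,+1), (+3,+3,+2). This is the pattern (+3,+3,+2), (+1,+1,+5), (-3,+0,+1) repeated.
step 8: apply (+1,+1,+5) → (16,23,28)
step 9: apply (-3,+0,+1) → (13,23,29)

(13,23,29)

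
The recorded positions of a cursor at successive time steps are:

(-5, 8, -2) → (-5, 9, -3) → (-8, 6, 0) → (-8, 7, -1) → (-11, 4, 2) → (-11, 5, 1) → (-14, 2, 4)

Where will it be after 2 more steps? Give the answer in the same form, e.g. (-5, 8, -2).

(-17, 0, 6)

Step-to-step displacements: (+0, +1, -1), (-3, -3, +3), (+0, +1, -1), (-3, -3, +3), (+0, +1, -1), (-3, -3, +3) — a repeating cycle of length 2.
step 7: apply (+0, +1, -1) → (-14, 3, 3)
step 8: apply (-3, -3, +3) → (-17, 0, 6)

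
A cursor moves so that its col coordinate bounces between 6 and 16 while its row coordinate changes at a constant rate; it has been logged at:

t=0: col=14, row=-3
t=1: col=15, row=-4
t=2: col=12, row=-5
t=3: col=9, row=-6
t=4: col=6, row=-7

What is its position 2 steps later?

The col coordinate travels 3 per step and bounces off the walls at 6 and 16.
  step 5: 6 → 9
  step 6: 9 → 12
The row coordinate changes by -1 each step: at step 6 it is -9.

col=12, row=-9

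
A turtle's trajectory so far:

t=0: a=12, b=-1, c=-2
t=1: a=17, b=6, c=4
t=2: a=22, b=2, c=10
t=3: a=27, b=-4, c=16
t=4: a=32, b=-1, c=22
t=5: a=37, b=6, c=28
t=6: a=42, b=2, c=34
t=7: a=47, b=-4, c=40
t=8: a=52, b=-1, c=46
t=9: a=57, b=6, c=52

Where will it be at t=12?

The a coordinate changes by +5 each step, so at step 12 it is 12 + 12·(5) = 72.
The b coordinate repeats the cycle [-1, 6, 2, -4] with period 4; step 12 mod 4 = 0, giving -1.
The c coordinate changes by +6 each step, so at step 12 it is -2 + 12·(6) = 70.

a=72, b=-1, c=70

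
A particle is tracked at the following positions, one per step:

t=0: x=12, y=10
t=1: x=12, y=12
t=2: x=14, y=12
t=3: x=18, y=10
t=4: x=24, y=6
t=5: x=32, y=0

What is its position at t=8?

x=68, y=-30

Successive displacements: (+0,+2), (+2,+0), (+4,-2), (+6,-4), (+8,-6) — each changes by (+2,-2).
step 6: x=32, y=0 + (+10,-8) → x=42, y=-8
step 7: x=42, y=-8 + (+12,-10) → x=54, y=-18
step 8: x=54, y=-18 + (+14,-12) → x=68, y=-30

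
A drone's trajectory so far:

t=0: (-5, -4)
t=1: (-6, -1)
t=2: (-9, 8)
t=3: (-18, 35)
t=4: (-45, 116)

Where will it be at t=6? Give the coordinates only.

The jumps are (-1, +3), (-3, +9), (-9, +27), (-27, +81) — a geometric progression with ratio 3.
step 5: (-45, 116) + (-81, +243) → (-126, 359)
step 6: (-126, 359) + (-243, +729) → (-369, 1088)

(-369, 1088)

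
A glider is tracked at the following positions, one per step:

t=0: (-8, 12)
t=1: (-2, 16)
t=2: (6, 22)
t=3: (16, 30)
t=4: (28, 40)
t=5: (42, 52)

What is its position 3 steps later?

First differences are (+6, +4), (+8, +6), (+10, +8), (+12, +10), (+14, +12); their common second difference is (+2, +2) (constant acceleration).
step 6: (42, 52) + (+16, +14) → (58, 66)
step 7: (58, 66) + (+18, +16) → (76, 82)
step 8: (76, 82) + (+20, +18) → (96, 100)

(96, 100)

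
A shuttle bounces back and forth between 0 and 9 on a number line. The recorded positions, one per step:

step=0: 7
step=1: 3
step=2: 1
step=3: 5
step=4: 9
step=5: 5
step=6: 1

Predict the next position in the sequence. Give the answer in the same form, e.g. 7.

3

The value reflects between 0 and 9, moving 4 per step.
  step 7: 1 → 3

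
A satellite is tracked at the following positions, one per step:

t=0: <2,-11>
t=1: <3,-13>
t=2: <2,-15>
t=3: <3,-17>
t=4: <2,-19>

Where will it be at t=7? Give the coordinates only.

The first coordinate repeats the cycle [2, 3] with period 2; step 7 mod 2 = 1, giving 3.
The second coordinate changes by -2 each step, so at step 7 it is -11 + 7·(-2) = -25.

<3,-25>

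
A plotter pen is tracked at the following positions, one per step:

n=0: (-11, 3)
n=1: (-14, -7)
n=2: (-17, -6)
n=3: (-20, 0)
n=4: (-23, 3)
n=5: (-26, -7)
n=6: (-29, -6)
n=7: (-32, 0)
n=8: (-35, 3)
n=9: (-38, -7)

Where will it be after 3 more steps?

(-47, 3)

The first coordinate changes by -3 each step, so at step 12 it is -11 + 12·(-3) = -47.
The second coordinate repeats the cycle [3, -7, -6, 0] with period 4; step 12 mod 4 = 0, giving 3.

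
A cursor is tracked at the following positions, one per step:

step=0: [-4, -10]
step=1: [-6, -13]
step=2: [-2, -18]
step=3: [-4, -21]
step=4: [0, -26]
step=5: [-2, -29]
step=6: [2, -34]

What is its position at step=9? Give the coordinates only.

The moves between consecutive positions are [-2, -3], [+4, -5], [-2, -3], [+4, -5], [-2, -3], [+4, -5]; they repeat the 2-cycle [[-2, -3], [+4, -5]].
step 7: apply [-2, -3] → [0, -37]
step 8: apply [+4, -5] → [4, -42]
step 9: apply [-2, -3] → [2, -45]

[2, -45]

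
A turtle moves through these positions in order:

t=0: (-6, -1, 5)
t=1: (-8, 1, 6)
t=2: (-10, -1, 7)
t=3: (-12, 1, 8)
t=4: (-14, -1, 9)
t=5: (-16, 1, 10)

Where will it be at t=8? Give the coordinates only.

First: linear, -2 per step → -22 at step 8.
Second: cycles through -1, 1 every 2 steps. Step 8 lands at position 0 of the cycle → -1.
Third: linear, +1 per step → 13 at step 8.

(-22, -1, 13)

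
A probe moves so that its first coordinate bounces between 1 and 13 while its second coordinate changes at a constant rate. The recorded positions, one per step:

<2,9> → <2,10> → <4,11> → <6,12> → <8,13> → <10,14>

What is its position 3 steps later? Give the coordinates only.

<10,17>

The first coordinate travels 2 per step and bounces off the walls at 1 and 13.
  step 6: 10 → 12
  step 7: 12 → 12
  step 8: 12 → 10
The second coordinate changes by +1 each step: at step 8 it is 17.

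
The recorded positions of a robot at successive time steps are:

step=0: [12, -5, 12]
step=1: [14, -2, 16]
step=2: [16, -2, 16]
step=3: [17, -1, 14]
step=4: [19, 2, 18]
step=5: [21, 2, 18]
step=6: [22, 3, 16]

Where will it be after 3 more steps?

Step-to-step displacements: [+2, +3, +4], [+2, +0, +0], [+1, +1, -2], [+2, +3, +4], [+2, +0, +0], [+1, +1, -2] — a repeating cycle of length 3.
step 7: apply [+2, +3, +4] → [24, 6, 20]
step 8: apply [+2, +0, +0] → [26, 6, 20]
step 9: apply [+1, +1, -2] → [27, 7, 18]

[27, 7, 18]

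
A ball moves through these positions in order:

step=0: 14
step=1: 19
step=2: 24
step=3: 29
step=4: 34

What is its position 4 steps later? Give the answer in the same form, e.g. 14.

Constant displacement of +5 per step.
step 5: 34 + 5 → 39
step 6: 39 + 5 → 44
step 7: 44 + 5 → 49
step 8: 49 + 5 → 54

54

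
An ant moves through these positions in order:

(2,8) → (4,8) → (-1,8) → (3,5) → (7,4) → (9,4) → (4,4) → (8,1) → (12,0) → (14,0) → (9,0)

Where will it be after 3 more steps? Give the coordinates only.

Step-to-step displacements: (+2,+0), (-5,+0), (+4,-3), (+4,-1), (+2,+0), (-5,+0), (+4,-3), (+4,-1), (+2,+0), (-5,+0) — a repeating cycle of length 4.
step 11: apply (+4,-3) → (13,-3)
step 12: apply (+4,-1) → (17,-4)
step 13: apply (+2,+0) → (19,-4)

(19,-4)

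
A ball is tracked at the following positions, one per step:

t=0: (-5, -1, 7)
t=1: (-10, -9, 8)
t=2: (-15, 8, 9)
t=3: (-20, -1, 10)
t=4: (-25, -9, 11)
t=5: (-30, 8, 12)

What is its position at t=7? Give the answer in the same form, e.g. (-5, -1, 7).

(-40, -9, 14)

First: linear, -5 per step → -40 at step 7.
Second: cycles through -1, -9, 8 every 3 steps. Step 7 lands at position 1 of the cycle → -9.
Third: linear, +1 per step → 14 at step 7.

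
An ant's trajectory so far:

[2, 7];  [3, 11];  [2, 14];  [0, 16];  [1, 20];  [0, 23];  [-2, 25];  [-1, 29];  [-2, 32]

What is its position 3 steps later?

The moves between consecutive positions are [+1, +4], [-1, +3], [-2, +2], [+1, +4], [-1, +3], [-2, +2], [+1, +4], [-1, +3]; they repeat the 3-cycle [[+1, +4], [-1, +3], [-2, +2]].
step 9: apply [-2, +2] → [-4, 34]
step 10: apply [+1, +4] → [-3, 38]
step 11: apply [-1, +3] → [-4, 41]

[-4, 41]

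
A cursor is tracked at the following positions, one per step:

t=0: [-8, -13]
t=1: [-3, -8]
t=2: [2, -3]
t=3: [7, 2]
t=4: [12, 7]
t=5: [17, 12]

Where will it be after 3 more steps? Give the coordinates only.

[32, 27]

Constant displacement of [+5, +5] per step.
step 6: [17, 12] + [+5, +5] → [22, 17]
step 7: [22, 17] + [+5, +5] → [27, 22]
step 8: [27, 22] + [+5, +5] → [32, 27]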